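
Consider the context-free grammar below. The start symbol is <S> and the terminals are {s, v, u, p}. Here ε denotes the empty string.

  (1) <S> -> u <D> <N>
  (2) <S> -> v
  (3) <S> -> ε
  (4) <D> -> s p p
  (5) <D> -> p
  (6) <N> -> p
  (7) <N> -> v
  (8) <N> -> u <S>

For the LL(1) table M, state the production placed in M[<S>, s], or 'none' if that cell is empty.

FIRST(<S>): from <S>->u <D> <N> we get {u}; from <S>->v we get {v}; from <S>->ε we get {ε}. So FIRST(<S>) = {ε, u, v}.
FIRST(<D>): from <D>->s p p we get {s}; from <D>->p we get {p}. So FIRST(<D>) = {p, s}.
FIRST(<N>): from <N>->p we get {p}; from <N>->v we get {v}; from <N>->u <S> we get {u}. So FIRST(<N>) = {p, u, v}.
FOLLOW(<S>) includes $ since <S> is the start symbol.
FOLLOW(<S>): in <N>->u <S>, the suffix after <S> is empty, so FOLLOW(<S>) ⊇ FOLLOW(<N>) = {$}. Thus FOLLOW(<S>) = {$}.
FOLLOW(<N>): in <S>->u <D> <N>, the suffix after <N> is empty, so FOLLOW(<N>) ⊇ FOLLOW(<S>) = {$}. Thus FOLLOW(<N>) = {$}.
For <S> -> u <D> <N>: FIRST(u <D> <N>) = {u}, so it goes in M[<S>, t] for t ∈ {u}.
For <S> -> v: FIRST(v) = {v}, so it goes in M[<S>, t] for t ∈ {v}.
For <S> -> ε: FIRST(ε) = {ε}, so it goes in M[<S>, t] for t ∈ {}; since ε ∈ FIRST, also for every t ∈ FOLLOW(<S>) = {$}.
None of these place a production in M[<S>, s].

none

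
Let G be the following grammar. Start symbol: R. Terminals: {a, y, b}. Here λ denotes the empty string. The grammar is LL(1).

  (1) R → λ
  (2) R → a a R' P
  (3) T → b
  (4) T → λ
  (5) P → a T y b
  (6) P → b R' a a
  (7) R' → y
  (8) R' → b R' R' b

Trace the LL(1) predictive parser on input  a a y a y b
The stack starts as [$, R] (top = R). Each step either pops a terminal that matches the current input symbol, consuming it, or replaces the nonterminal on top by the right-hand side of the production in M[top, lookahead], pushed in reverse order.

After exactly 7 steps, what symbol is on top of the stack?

     Stack       Input          Action
  1  $ R         a a y a y b $  expand R → a a R' P
  2  $ P R' a a  a a y a y b $  match a
  3  $ P R' a    a y a y b $    match a
  4  $ P R'      y a y b $      expand R' → y
  5  $ P y       y a y b $      match y
  6  $ P         a y b $        expand P → a T y b
  7  $ b y T a   a y b $        match a
Stack after step 7: $ b y T (top = T).

T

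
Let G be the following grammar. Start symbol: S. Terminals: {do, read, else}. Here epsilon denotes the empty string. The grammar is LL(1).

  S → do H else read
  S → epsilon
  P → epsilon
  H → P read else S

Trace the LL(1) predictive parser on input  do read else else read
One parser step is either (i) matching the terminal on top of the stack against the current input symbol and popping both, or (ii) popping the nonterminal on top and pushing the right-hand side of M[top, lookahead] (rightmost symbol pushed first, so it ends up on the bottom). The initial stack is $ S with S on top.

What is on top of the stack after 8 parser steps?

read

     Stack                      Input                     Action
  1  $ S                        do read else else read $  expand S → do H else read
  2  $ read else H do           do read else else read $  match do
  3  $ read else H              read else else read $     expand H → P read else S
  4  $ read else S else read P  read else else read $     expand P → epsilon
  5  $ read else S else read    read else else read $     match read
  6  $ read else S else         else else read $          match else
  7  $ read else S              else read $               expand S → epsilon
  8  $ read else                else read $               match else
Stack after step 8: $ read (top = read).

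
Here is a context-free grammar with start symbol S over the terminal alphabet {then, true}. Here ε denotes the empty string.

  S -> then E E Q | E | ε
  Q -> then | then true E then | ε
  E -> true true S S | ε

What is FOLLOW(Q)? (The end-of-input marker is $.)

FIRST(Q) = {ε, then}
FIRST(E) = {ε, true}
FIRST(S) = {ε, then, true}  (via E)
FOLLOW(S) includes $ since S is the start symbol.
FOLLOW(S): in E->true true S S (occurrence 1), S is followed by S with FIRST {ε, then, true}; in E->true true S S (occurrence 1), the suffix after S is nullable, so FOLLOW(S) ⊇ FOLLOW(E) = {$, then, true}; in E->true true S S (occurrence 2), the suffix after S is empty, so FOLLOW(S) ⊇ FOLLOW(E) = {$, then, true}. Thus FOLLOW(S) = {$, then, true}.
FOLLOW(Q): in S->then E E Q, the suffix after Q is empty, so FOLLOW(Q) ⊇ FOLLOW(S) = {$, then, true}. Thus FOLLOW(Q) = {$, then, true}.
FOLLOW(E): in S->then E E Q (occurrence 1), E is followed by E Q with FIRST {ε, then, true}; in S->then E E Q (occurrence 1), the suffix after E is nullable, so FOLLOW(E) ⊇ FOLLOW(S) = {$, then, true}; in S->then E E Q (occurrence 2), E is followed by Q with FIRST {ε, then}; in S->then E E Q (occurrence 2), the suffix after E is nullable, so FOLLOW(E) ⊇ FOLLOW(S) = {$, then, true}; in S->E, the suffix after E is empty, so FOLLOW(E) ⊇ FOLLOW(S) = {$, then, true}; in Q->then true E then, E is followed by then with FIRST {then}. Thus FOLLOW(E) = {$, then, true}.

{$, then, true}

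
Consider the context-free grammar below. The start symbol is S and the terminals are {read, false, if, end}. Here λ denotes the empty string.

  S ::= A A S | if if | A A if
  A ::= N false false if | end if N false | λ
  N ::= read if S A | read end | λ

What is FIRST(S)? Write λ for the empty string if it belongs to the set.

{end, false, if, read}

FIRST(N) = {λ, read}
FIRST(A) = {λ, end, false, read}  (via N false false if)
FIRST(S) = {end, false, if, read}  (via A A S, A A if)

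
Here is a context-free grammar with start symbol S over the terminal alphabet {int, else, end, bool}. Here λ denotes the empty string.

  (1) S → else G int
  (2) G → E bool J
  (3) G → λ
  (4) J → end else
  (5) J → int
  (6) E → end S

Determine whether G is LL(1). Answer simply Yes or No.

FIRST(S) = {else}
FIRST(G) = {λ, end}
FIRST(J) = {end, int}
FIRST(E) = {end}
FOLLOW(S) = {$, bool}
FOLLOW(G) = {int}
FOLLOW(J) = {int}
FOLLOW(E) = {bool}
Each cell of M receives at most one production.

Yes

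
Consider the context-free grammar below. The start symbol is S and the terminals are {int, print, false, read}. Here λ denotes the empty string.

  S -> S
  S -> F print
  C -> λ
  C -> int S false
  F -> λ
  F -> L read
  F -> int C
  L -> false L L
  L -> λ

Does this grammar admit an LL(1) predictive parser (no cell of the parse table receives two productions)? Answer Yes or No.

FIRST(S) = {false, int, print, read}
FIRST(C) = {λ, int}
FIRST(F) = {λ, false, int, read}
FIRST(L) = {λ, false}
FOLLOW(S) = {$, false}
FOLLOW(C) = {print}
FOLLOW(F) = {print}
FOLLOW(L) = {false, read}
Cell M[L, false] receives both L -> false L L and L -> λ — the grammar is not LL(1).

No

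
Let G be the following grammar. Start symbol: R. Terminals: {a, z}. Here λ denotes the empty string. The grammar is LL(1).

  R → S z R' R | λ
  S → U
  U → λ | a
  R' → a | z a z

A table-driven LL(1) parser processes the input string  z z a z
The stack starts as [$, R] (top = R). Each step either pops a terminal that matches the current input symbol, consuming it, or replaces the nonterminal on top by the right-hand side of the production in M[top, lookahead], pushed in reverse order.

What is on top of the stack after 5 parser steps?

     Stack       Input      Action
  1  $ R         z z a z $  expand R → S z R' R
  2  $ R R' z S  z z a z $  expand S → U
  3  $ R R' z U  z z a z $  expand U → λ
  4  $ R R' z    z z a z $  match z
  5  $ R R'      z a z $    expand R' → z a z
Stack after step 5: $ R z a z (top = z).

z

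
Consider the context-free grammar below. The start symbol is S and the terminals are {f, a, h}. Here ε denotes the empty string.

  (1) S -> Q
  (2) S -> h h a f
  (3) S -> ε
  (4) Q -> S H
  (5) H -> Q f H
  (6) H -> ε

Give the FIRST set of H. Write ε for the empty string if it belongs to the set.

{ε, f, h}

FIRST(S) = {ε, f, h}  (via Q)
FIRST(Q) = {ε, f, h}  (via S H)
FIRST(H) = {ε, f, h}  (via Q f H)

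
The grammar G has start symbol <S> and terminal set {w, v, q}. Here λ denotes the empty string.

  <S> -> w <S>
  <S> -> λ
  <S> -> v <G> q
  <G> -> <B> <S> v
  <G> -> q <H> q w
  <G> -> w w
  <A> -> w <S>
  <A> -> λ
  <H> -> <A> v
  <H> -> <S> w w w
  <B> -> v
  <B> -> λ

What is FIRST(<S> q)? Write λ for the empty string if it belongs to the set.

{q, v, w}

FIRST(<S>): from <S>->w <S> we get {w}; from <S>->λ we get {λ}; from <S>->v <G> q we get {v}. So FIRST(<S>) = {λ, v, w}.
FIRST(<A>): from <A>->w <S> we get {w}; from <A>->λ we get {λ}. So FIRST(<A>) = {λ, w}.
FIRST(<B>): from <B>->v we get {v}; from <B>->λ we get {λ}. So FIRST(<B>) = {λ, v}.
FIRST(<G>): from <G>-><B> <S> v we get {v, w}; from <G>->q <H> q w we get {q}; from <G>->w w we get {w}. So FIRST(<G>) = {q, v, w}.
FIRST(<H>): from <H>-><A> v we get {v, w}; from <H>-><S> w w w we get {v, w}. So FIRST(<H>) = {v, w}.
FIRST(<S> q): take FIRST of each symbol in turn, carrying on past any symbol whose FIRST contains λ; result {q, v, w}.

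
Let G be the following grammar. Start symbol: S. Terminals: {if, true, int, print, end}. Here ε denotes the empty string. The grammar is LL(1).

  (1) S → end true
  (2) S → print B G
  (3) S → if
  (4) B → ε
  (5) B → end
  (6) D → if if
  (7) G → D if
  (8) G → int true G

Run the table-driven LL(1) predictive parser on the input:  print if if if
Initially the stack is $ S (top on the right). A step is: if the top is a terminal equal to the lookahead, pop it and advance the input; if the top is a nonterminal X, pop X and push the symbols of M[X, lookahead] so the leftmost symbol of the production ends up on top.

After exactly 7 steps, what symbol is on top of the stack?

     Stack        Input             Action
  1  $ S          print if if if $  expand S → print B G
  2  $ G B print  print if if if $  match print
  3  $ G B        if if if $        expand B → ε
  4  $ G          if if if $        expand G → D if
  5  $ if D       if if if $        expand D → if if
  6  $ if if if   if if if $        match if
  7  $ if if      if if $           match if
Stack after step 7: $ if (top = if).

if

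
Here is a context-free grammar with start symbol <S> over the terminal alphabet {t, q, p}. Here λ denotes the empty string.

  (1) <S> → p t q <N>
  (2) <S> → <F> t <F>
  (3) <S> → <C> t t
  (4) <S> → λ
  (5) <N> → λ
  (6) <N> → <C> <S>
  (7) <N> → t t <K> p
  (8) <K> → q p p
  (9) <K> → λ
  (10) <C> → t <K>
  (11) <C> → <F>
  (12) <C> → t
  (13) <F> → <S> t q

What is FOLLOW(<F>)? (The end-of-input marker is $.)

FIRST(<K>) = {λ, q}
FIRST(<S>) = {λ, p, t}  (via <F> t <F>, <C> t t)
FIRST(<F>) = {p, t}  (via <S> t q)
FIRST(<C>) = {p, t}  (via <F>)
FIRST(<N>) = {λ, p, t}  (via <C> <S>)
FOLLOW(<S>) includes $ since <S> is the start symbol.
FOLLOW(<S>): in <N>→<C> <S>, the suffix after <S> is empty, so FOLLOW(<S>) ⊇ FOLLOW(<N>) = {$, t}; in <F>→<S> t q, <S> is followed by t q with FIRST {t}. Thus FOLLOW(<S>) = {$, t}.
FOLLOW(<N>): in <S>→p t q <N>, the suffix after <N> is empty, so FOLLOW(<N>) ⊇ FOLLOW(<S>) = {$, t}. Thus FOLLOW(<N>) = {$, t}.
FOLLOW(<C>): in <S>→<C> t t, <C> is followed by t t with FIRST {t}; in <N>→<C> <S>, <C> is followed by <S> with FIRST {λ, p, t}; in <N>→<C> <S>, the suffix after <C> is nullable, so FOLLOW(<C>) ⊇ FOLLOW(<N>) = {$, t}. Thus FOLLOW(<C>) = {$, p, t}.
FOLLOW(<K>): in <N>→t t <K> p, <K> is followed by p with FIRST {p}; in <C>→t <K>, the suffix after <K> is empty, so FOLLOW(<K>) ⊇ FOLLOW(<C>) = {$, p, t}. Thus FOLLOW(<K>) = {$, p, t}.
FOLLOW(<F>): in <S>→<F> t <F> (occurrence 1), <F> is followed by t <F> with FIRST {t}; in <S>→<F> t <F> (occurrence 2), the suffix after <F> is empty, so FOLLOW(<F>) ⊇ FOLLOW(<S>) = {$, t}; in <C>→<F>, the suffix after <F> is empty, so FOLLOW(<F>) ⊇ FOLLOW(<C>) = {$, p, t}. Thus FOLLOW(<F>) = {$, p, t}.

{$, p, t}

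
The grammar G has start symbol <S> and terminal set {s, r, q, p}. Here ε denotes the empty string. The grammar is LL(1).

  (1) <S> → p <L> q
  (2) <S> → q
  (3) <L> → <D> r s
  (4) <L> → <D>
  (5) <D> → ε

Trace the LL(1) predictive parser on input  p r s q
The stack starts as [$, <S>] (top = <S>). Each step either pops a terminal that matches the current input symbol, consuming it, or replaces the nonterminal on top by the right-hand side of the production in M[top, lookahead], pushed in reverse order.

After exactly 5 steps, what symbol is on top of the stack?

s

step 1: stack=$ <S>  input=p r s q $  — expand <S> → p <L> q
step 2: stack=$ q <L> p  input=p r s q $  — match p
step 3: stack=$ q <L>  input=r s q $  — expand <L> → <D> r s
step 4: stack=$ q s r <D>  input=r s q $  — expand <D> → ε
step 5: stack=$ q s r  input=r s q $  — match r
Stack after step 5: $ q s (top = s).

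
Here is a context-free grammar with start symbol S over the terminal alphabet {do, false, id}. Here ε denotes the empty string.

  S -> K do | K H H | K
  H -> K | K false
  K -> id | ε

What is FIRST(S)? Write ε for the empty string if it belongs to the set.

{ε, do, false, id}

FIRST(K): from K->id we get {id}; from K->ε we get {ε}. So FIRST(K) = {ε, id}.
FIRST(H): from H->K we get {ε, id}; from H->K false we get {false, id}. So FIRST(H) = {ε, false, id}.
FIRST(S): from S->K do we get {do, id}; from S->K H H we get {ε, false, id}; from S->K we get {ε, id}. So FIRST(S) = {ε, do, false, id}.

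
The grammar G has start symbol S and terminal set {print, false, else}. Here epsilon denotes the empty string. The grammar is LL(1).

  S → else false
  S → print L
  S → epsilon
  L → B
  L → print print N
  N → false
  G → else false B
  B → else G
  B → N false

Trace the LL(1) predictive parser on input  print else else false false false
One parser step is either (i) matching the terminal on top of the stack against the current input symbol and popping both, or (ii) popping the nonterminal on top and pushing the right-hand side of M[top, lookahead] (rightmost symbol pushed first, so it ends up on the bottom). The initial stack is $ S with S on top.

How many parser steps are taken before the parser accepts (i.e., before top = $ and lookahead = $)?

step 1: stack=$ S  input=print else else false false false $  — expand S → print L
step 2: stack=$ L print  input=print else else false false false $  — match print
step 3: stack=$ L  input=else else false false false $  — expand L → B
step 4: stack=$ B  input=else else false false false $  — expand B → else G
step 5: stack=$ G else  input=else else false false false $  — match else
step 6: stack=$ G  input=else false false false $  — expand G → else false B
step 7: stack=$ B false else  input=else false false false $  — match else
step 8: stack=$ B false  input=false false false $  — match false
step 9: stack=$ B  input=false false $  — expand B → N false
step 10: stack=$ false N  input=false false $  — expand N → false
step 11: stack=$ false false  input=false false $  — match false
step 12: stack=$ false  input=false $  — match false
Accept reached after 12 steps.

12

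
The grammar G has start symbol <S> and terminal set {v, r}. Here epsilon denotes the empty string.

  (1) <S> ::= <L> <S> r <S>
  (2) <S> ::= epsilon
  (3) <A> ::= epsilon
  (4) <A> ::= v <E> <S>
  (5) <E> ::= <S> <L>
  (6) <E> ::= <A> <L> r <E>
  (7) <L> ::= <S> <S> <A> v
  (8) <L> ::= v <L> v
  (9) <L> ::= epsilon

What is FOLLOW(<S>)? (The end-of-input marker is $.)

{$, r, v}

FIRST(<A>) = {epsilon, v}
FIRST(<S>) = {epsilon, r, v}  (via <L> <S> r <S>)
FIRST(<L>) = {epsilon, r, v}  (via <S> <S> <A> v)
FIRST(<E>) = {epsilon, r, v}  (via <S> <L>, <A> <L> r <E>)
FOLLOW(<S>) includes $ since <S> is the start symbol.
FOLLOW(<A>): in <E>::=<A> <L> r <E>, <A> is followed by <L> r <E> with FIRST {r, v}; in <L>::=<S> <S> <A> v, <A> is followed by v with FIRST {v}. Thus FOLLOW(<A>) = {r, v}.
FOLLOW(<E>): in <A>::=v <E> <S>, <E> is followed by <S> with FIRST {epsilon, r, v}; in <A>::=v <E> <S>, the suffix after <E> is nullable, so FOLLOW(<E>) ⊇ FOLLOW(<A>) = {r, v}; in <E>::=<A> <L> r <E>, the suffix after <E> is empty (adds nothing new). Thus FOLLOW(<E>) = {r, v}.
FOLLOW(<S>): in <S>::=<L> <S> r <S> (occurrence 1), <S> is followed by r <S> with FIRST {r}; in <S>::=<L> <S> r <S> (occurrence 2), the suffix after <S> is empty (adds nothing new); in <A>::=v <E> <S>, the suffix after <S> is empty, so FOLLOW(<S>) ⊇ FOLLOW(<A>) = {r, v}; in <E>::=<S> <L>, <S> is followed by <L> with FIRST {epsilon, r, v}; in <E>::=<S> <L>, the suffix after <S> is nullable, so FOLLOW(<S>) ⊇ FOLLOW(<E>) = {r, v}; in <L>::=<S> <S> <A> v (occurrence 1), <S> is followed by <S> <A> v with FIRST {r, v}; in <L>::=<S> <S> <A> v (occurrence 2), <S> is followed by <A> v with FIRST {v}. Thus FOLLOW(<S>) = {$, r, v}.
FOLLOW(<L>): in <S>::=<L> <S> r <S>, <L> is followed by <S> r <S> with FIRST {r, v}; in <E>::=<S> <L>, the suffix after <L> is empty, so FOLLOW(<L>) ⊇ FOLLOW(<E>) = {r, v}; in <E>::=<A> <L> r <E>, <L> is followed by r <E> with FIRST {r}; in <L>::=v <L> v, <L> is followed by v with FIRST {v}. Thus FOLLOW(<L>) = {r, v}.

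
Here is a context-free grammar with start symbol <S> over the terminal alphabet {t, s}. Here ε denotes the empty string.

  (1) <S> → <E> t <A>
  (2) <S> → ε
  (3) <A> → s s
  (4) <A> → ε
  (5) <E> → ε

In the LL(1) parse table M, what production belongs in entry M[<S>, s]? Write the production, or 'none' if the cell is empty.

FIRST(<A>) = {ε, s}
FIRST(<E>) = {ε}
FIRST(<S>) = {ε, t}  (via <E> t <A>)
FOLLOW(<S>) includes $ since <S> is the start symbol.
FOLLOW(<S>): <S> appears on no right-hand side. Thus FOLLOW(<S>) = {$}.
For <S> → <E> t <A>: FIRST(<E> t <A>) = {t}, so it goes in M[<S>, t] for t ∈ {t}.
For <S> → ε: FIRST(ε) = {ε}, so it goes in M[<S>, t] for t ∈ {}; since ε ∈ FIRST, also for every t ∈ FOLLOW(<S>) = {$}.
None of these place a production in M[<S>, s].

none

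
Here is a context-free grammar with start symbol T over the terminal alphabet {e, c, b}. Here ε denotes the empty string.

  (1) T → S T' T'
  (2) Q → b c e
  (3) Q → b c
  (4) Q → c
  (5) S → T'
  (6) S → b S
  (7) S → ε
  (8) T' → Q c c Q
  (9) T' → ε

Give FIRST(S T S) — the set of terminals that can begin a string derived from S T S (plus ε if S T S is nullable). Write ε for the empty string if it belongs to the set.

FIRST(Q) = {b, c}
FIRST(T') = {ε, b, c}  (via Q c c Q)
FIRST(S) = {ε, b, c}  (via T')
FIRST(T) = {ε, b, c}  (via S T' T')
FIRST(S T S): take FIRST of each symbol in turn, carrying on past any symbol whose FIRST contains ε; result {ε, b, c}.

{ε, b, c}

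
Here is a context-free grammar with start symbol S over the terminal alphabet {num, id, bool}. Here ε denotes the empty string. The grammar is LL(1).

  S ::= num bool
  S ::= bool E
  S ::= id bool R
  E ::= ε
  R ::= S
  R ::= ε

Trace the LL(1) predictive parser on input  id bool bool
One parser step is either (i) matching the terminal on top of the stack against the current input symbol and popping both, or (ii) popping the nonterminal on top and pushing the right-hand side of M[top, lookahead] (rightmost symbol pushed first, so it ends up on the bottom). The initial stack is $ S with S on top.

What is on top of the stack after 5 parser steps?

bool

     Stack        Input           Action
  1  $ S          id bool bool $  expand S ::= id bool R
  2  $ R bool id  id bool bool $  match id
  3  $ R bool     bool bool $     match bool
  4  $ R          bool $          expand R ::= S
  5  $ S          bool $          expand S ::= bool E
Stack after step 5: $ E bool (top = bool).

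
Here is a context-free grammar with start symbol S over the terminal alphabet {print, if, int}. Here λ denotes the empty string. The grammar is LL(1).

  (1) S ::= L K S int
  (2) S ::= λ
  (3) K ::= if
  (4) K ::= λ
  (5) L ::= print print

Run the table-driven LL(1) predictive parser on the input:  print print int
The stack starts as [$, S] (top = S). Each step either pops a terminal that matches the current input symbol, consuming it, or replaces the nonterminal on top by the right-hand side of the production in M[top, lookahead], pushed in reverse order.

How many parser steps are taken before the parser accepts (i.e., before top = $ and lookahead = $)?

7

step 1: stack=$ S  input=print print int $  — expand S ::= L K S int
step 2: stack=$ int S K L  input=print print int $  — expand L ::= print print
step 3: stack=$ int S K print print  input=print print int $  — match print
step 4: stack=$ int S K print  input=print int $  — match print
step 5: stack=$ int S K  input=int $  — expand K ::= λ
step 6: stack=$ int S  input=int $  — expand S ::= λ
step 7: stack=$ int  input=int $  — match int
Accept reached after 7 steps.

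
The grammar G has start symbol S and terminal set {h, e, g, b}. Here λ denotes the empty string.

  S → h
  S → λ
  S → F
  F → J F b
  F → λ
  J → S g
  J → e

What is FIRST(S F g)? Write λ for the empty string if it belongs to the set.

{e, g, h}

FIRST(S): from S→h we get {h}; from S→λ we get {λ}; from S→F we get {λ, e, g, h}. So FIRST(S) = {λ, e, g, h}.
FIRST(J): from J→S g we get {e, g, h}; from J→e we get {e}. So FIRST(J) = {e, g, h}.
FIRST(F): from F→J F b we get {e, g, h}; from F→λ we get {λ}. So FIRST(F) = {λ, e, g, h}.
FIRST(S F g): take FIRST of each symbol in turn, carrying on past any symbol whose FIRST contains λ; result {e, g, h}.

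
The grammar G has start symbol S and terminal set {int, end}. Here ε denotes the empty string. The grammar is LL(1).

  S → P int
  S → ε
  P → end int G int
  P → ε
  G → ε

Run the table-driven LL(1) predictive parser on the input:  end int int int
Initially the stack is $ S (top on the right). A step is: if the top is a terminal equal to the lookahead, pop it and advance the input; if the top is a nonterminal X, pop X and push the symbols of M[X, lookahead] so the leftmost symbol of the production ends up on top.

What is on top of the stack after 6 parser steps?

step 1: stack=$ S  input=end int int int $  — expand S → P int
step 2: stack=$ int P  input=end int int int $  — expand P → end int G int
step 3: stack=$ int int G int end  input=end int int int $  — match end
step 4: stack=$ int int G int  input=int int int $  — match int
step 5: stack=$ int int G  input=int int $  — expand G → ε
step 6: stack=$ int int  input=int int $  — match int
Stack after step 6: $ int (top = int).

int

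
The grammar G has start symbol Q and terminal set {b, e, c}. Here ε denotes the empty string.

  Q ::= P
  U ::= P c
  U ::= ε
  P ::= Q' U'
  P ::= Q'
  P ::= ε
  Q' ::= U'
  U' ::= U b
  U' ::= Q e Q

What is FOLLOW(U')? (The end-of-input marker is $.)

FIRST(Q): from Q::=P we get {ε, b, c, e}. So FIRST(Q) = {ε, b, c, e}.
FIRST(U): from U::=P c we get {b, c, e}; from U::=ε we get {ε}. So FIRST(U) = {ε, b, c, e}.
FIRST(U'): from U'::=U b we get {b, c, e}; from U'::=Q e Q we get {b, c, e}. So FIRST(U') = {b, c, e}.
FIRST(Q'): from Q'::=U' we get {b, c, e}. So FIRST(Q') = {b, c, e}.
FIRST(P): from P::=Q' U' we get {b, c, e}; from P::=Q' we get {b, c, e}; from P::=ε we get {ε}. So FIRST(P) = {ε, b, c, e}.
FOLLOW(Q) includes $ since Q is the start symbol.
FOLLOW(U): in U'::=U b, U is followed by b with FIRST {b}. Thus FOLLOW(U) = {b}.
FOLLOW(Q): in U'::=Q e Q (occurrence 1), Q is followed by e Q with FIRST {e}; in U'::=Q e Q (occurrence 2), the suffix after Q is empty, so FOLLOW(Q) ⊇ FOLLOW(U') = {$, b, c, e}. Thus FOLLOW(Q) = {$, b, c, e}.
FOLLOW(P): in Q::=P, the suffix after P is empty, so FOLLOW(P) ⊇ FOLLOW(Q) = {$, b, c, e}; in U::=P c, P is followed by c with FIRST {c}. Thus FOLLOW(P) = {$, b, c, e}.
FOLLOW(Q'): in P::=Q' U', Q' is followed by U' with FIRST {b, c, e}; in P::=Q', the suffix after Q' is empty, so FOLLOW(Q') ⊇ FOLLOW(P) = {$, b, c, e}. Thus FOLLOW(Q') = {$, b, c, e}.
FOLLOW(U'): in P::=Q' U', the suffix after U' is empty, so FOLLOW(U') ⊇ FOLLOW(P) = {$, b, c, e}; in Q'::=U', the suffix after U' is empty, so FOLLOW(U') ⊇ FOLLOW(Q') = {$, b, c, e}. Thus FOLLOW(U') = {$, b, c, e}.

{$, b, c, e}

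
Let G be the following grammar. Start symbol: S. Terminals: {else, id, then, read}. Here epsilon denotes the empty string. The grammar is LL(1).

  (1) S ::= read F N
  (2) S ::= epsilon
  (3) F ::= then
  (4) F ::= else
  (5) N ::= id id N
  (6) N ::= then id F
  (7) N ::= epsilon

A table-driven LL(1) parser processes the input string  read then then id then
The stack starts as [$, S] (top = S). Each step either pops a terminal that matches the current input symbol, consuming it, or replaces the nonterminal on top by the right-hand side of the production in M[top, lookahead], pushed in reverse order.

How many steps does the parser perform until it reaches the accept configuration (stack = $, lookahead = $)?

step 1: stack=$ S  input=read then then id then $  — expand S ::= read F N
step 2: stack=$ N F read  input=read then then id then $  — match read
step 3: stack=$ N F  input=then then id then $  — expand F ::= then
step 4: stack=$ N then  input=then then id then $  — match then
step 5: stack=$ N  input=then id then $  — expand N ::= then id F
step 6: stack=$ F id then  input=then id then $  — match then
step 7: stack=$ F id  input=id then $  — match id
step 8: stack=$ F  input=then $  — expand F ::= then
step 9: stack=$ then  input=then $  — match then
Accept reached after 9 steps.

9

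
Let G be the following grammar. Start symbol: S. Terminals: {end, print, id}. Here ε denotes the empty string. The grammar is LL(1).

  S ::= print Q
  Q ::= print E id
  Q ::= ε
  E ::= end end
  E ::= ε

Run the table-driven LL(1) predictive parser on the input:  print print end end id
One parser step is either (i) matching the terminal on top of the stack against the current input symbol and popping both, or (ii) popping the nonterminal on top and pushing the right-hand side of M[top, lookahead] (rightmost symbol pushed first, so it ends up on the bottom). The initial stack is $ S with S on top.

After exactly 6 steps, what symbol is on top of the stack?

end

     Stack         Input                     Action
  1  $ S           print print end end id $  expand S ::= print Q
  2  $ Q print     print print end end id $  match print
  3  $ Q           print end end id $        expand Q ::= print E id
  4  $ id E print  print end end id $        match print
  5  $ id E        end end id $              expand E ::= end end
  6  $ id end end  end end id $              match end
Stack after step 6: $ id end (top = end).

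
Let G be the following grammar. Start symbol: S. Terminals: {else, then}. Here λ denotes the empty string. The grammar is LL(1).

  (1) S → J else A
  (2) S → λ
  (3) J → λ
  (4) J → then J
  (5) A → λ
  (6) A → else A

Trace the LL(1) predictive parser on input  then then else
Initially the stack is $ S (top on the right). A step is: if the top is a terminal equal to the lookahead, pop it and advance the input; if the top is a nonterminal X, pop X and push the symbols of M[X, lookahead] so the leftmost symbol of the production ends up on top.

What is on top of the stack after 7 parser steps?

     Stack            Input             Action
  1  $ S              then then else $  expand S → J else A
  2  $ A else J       then then else $  expand J → then J
  3  $ A else J then  then then else $  match then
  4  $ A else J       then else $       expand J → then J
  5  $ A else J then  then else $       match then
  6  $ A else J       else $            expand J → λ
  7  $ A else         else $            match else
Stack after step 7: $ A (top = A).

A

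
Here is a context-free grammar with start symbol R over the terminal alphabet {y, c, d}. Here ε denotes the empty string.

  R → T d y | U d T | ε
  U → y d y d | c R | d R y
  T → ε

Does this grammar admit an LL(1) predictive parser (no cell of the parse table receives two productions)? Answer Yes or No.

No

FIRST(R) = {ε, c, d, y}
FIRST(U) = {c, d, y}
FIRST(T) = {ε}
FOLLOW(R) = {$, d, y}
FOLLOW(U) = {d}
FOLLOW(T) = {$, d, y}
Cell M[R, d] receives both R → T d y and R → U d T and R → ε — the grammar is not LL(1).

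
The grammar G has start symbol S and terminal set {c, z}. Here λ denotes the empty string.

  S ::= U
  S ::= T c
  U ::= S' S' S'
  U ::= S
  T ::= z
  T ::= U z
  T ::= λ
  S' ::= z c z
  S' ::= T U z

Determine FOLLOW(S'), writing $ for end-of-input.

{$, c, z}

FIRST(S) = {c, z}  (via U, T c)
FIRST(U) = {c, z}  (via S' S' S', S)
FIRST(T) = {λ, c, z}  (via U z)
FIRST(S') = {c, z}  (via T U z)
FOLLOW(S) includes $ since S is the start symbol.
FOLLOW(T): in S::=T c, T is followed by c with FIRST {c}; in S'::=T U z, T is followed by U z with FIRST {c, z}. Thus FOLLOW(T) = {c, z}.
FOLLOW(S): in U::=S, the suffix after S is empty, so FOLLOW(S) ⊇ FOLLOW(U) = {$, z}. Thus FOLLOW(S) = {$, z}.
FOLLOW(U): in S::=U, the suffix after U is empty, so FOLLOW(U) ⊇ FOLLOW(S) = {$, z}; in T::=U z, U is followed by z with FIRST {z}; in S'::=T U z, U is followed by z with FIRST {z}. Thus FOLLOW(U) = {$, z}.
FOLLOW(S'): in U::=S' S' S' (occurrence 1), S' is followed by S' S' with FIRST {c, z}; in U::=S' S' S' (occurrence 2), S' is followed by S' with FIRST {c, z}; in U::=S' S' S' (occurrence 3), the suffix after S' is empty, so FOLLOW(S') ⊇ FOLLOW(U) = {$, z}. Thus FOLLOW(S') = {$, c, z}.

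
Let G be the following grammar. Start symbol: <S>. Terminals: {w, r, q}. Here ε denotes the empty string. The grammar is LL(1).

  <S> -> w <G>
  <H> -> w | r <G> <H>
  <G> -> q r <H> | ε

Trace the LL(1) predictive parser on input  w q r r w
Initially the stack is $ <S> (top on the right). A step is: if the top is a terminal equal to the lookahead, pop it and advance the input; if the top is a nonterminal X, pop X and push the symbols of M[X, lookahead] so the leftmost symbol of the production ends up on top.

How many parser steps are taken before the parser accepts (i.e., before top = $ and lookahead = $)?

10

      Stack        Input        Action
   1  $ <S>        w q r r w $  expand <S> -> w <G>
   2  $ <G> w      w q r r w $  match w
   3  $ <G>        q r r w $    expand <G> -> q r <H>
   4  $ <H> r q    q r r w $    match q
   5  $ <H> r      r r w $      match r
   6  $ <H>        r w $        expand <H> -> r <G> <H>
   7  $ <H> <G> r  r w $        match r
   8  $ <H> <G>    w $          expand <G> -> ε
   9  $ <H>        w $          expand <H> -> w
  10  $ w          w $          match w
Accept reached after 10 steps.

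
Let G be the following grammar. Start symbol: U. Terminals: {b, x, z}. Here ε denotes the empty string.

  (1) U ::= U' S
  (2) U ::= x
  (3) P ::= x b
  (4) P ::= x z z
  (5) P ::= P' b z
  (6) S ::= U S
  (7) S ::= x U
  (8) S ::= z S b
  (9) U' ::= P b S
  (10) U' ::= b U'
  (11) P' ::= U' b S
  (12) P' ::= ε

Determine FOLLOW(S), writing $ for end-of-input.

{$, b, x, z}

FIRST(U) = {b, x}  (via U' S)
FIRST(S) = {b, x, z}  (via U S)
FIRST(P) = {b, x}  (via P' b z)
FIRST(U') = {b, x}  (via P b S)
FIRST(P') = {ε, b, x}  (via U' b S)
FOLLOW(U) includes $ since U is the start symbol.
FOLLOW(P): in U'::=P b S, P is followed by b S with FIRST {b}. Thus FOLLOW(P) = {b}.
FOLLOW(U'): in U::=U' S, U' is followed by S with FIRST {b, x, z}; in U'::=b U', the suffix after U' is empty (adds nothing new); in P'::=U' b S, U' is followed by b S with FIRST {b}. Thus FOLLOW(U') = {b, x, z}.
FOLLOW(P'): in P::=P' b z, P' is followed by b z with FIRST {b}. Thus FOLLOW(P') = {b}.
FOLLOW(U): in S::=U S, U is followed by S with FIRST {b, x, z}; in S::=x U, the suffix after U is empty, so FOLLOW(U) ⊇ FOLLOW(S) = {$, b, x, z}. Thus FOLLOW(U) = {$, b, x, z}.
FOLLOW(S): in U::=U' S, the suffix after S is empty, so FOLLOW(S) ⊇ FOLLOW(U) = {$, b, x, z}; in S::=U S, the suffix after S is empty (adds nothing new); in S::=z S b, S is followed by b with FIRST {b}; in U'::=P b S, the suffix after S is empty, so FOLLOW(S) ⊇ FOLLOW(U') = {b, x, z}; in P'::=U' b S, the suffix after S is empty, so FOLLOW(S) ⊇ FOLLOW(P') = {b}. Thus FOLLOW(S) = {$, b, x, z}.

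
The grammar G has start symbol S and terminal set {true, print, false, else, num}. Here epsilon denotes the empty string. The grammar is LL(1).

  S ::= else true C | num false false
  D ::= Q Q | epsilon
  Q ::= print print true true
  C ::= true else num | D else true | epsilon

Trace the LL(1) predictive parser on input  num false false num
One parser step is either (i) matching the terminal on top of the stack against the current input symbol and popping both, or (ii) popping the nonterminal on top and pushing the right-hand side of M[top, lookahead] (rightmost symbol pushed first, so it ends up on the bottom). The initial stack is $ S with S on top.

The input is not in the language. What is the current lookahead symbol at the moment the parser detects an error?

num

step 1: stack=$ S  input=num false false num $  — expand S ::= num false false
step 2: stack=$ false false num  input=num false false num $  — match num
step 3: stack=$ false false  input=false false num $  — match false
step 4: stack=$ false  input=false num $  — match false
step 5: stack=$  input=num $  — error: stack empty but input remains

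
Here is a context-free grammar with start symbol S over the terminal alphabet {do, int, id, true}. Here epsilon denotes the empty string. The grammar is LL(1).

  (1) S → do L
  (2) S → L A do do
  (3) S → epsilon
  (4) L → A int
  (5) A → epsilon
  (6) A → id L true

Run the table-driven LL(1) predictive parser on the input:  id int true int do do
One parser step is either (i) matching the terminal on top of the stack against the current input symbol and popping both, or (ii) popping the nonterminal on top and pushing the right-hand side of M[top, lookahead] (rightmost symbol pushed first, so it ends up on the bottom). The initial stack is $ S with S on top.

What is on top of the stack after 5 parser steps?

A

     Stack                    Input                    Action
  1  $ S                      id int true int do do $  expand S → L A do do
  2  $ do do A L              id int true int do do $  expand L → A int
  3  $ do do A int A          id int true int do do $  expand A → id L true
  4  $ do do A int true L id  id int true int do do $  match id
  5  $ do do A int true L     int true int do do $     expand L → A int
Stack after step 5: $ do do A int true int A (top = A).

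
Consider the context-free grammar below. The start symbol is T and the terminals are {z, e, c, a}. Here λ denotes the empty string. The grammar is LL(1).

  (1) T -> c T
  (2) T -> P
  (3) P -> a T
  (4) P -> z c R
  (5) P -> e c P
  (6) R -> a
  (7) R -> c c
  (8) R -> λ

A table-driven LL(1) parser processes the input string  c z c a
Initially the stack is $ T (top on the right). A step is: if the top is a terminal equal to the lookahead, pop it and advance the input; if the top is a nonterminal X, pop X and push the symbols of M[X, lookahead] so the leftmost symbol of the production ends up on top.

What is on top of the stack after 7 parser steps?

     Stack    Input      Action
  1  $ T      c z c a $  expand T -> c T
  2  $ T c    c z c a $  match c
  3  $ T      z c a $    expand T -> P
  4  $ P      z c a $    expand P -> z c R
  5  $ R c z  z c a $    match z
  6  $ R c    c a $      match c
  7  $ R      a $        expand R -> a
Stack after step 7: $ a (top = a).

a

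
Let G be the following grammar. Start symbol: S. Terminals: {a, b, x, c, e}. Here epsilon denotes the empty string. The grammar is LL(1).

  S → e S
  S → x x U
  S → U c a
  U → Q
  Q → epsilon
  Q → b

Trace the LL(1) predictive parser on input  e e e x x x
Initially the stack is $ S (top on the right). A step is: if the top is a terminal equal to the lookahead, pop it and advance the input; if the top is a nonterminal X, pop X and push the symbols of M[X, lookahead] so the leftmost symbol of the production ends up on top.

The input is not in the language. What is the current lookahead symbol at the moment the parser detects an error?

x

step 1: stack=$ S  input=e e e x x x $  — expand S → e S
step 2: stack=$ S e  input=e e e x x x $  — match e
step 3: stack=$ S  input=e e x x x $  — expand S → e S
step 4: stack=$ S e  input=e e x x x $  — match e
step 5: stack=$ S  input=e x x x $  — expand S → e S
step 6: stack=$ S e  input=e x x x $  — match e
step 7: stack=$ S  input=x x x $  — expand S → x x U
step 8: stack=$ U x x  input=x x x $  — match x
step 9: stack=$ U x  input=x x $  — match x
step 10: stack=$ U  input=x $  — error: M[U, x] is empty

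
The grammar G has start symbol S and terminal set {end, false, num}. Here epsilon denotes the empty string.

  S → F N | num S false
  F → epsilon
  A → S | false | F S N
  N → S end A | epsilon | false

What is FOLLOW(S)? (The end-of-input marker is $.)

FIRST(F): from F→epsilon we get {epsilon}. So FIRST(F) = {epsilon}.
FIRST(S): from S→F N we get {epsilon, end, false, num}; from S→num S false we get {num}. So FIRST(S) = {epsilon, end, false, num}.
FIRST(N): from N→S end A we get {end, false, num}; from N→epsilon we get {epsilon}; from N→false we get {false}. So FIRST(N) = {epsilon, end, false, num}.
FIRST(A): from A→S we get {epsilon, end, false, num}; from A→false we get {false}; from A→F S N we get {epsilon, end, false, num}. So FIRST(A) = {epsilon, end, false, num}.
FOLLOW(S) includes $ since S is the start symbol.
FOLLOW(S): in S→num S false, S is followed by false with FIRST {false}; in A→S, the suffix after S is empty, so FOLLOW(S) ⊇ FOLLOW(A) = {$, end, false, num}; in A→F S N, S is followed by N with FIRST {epsilon, end, false, num}; in A→F S N, the suffix after S is nullable, so FOLLOW(S) ⊇ FOLLOW(A) = {$, end, false, num}; in N→S end A, S is followed by end A with FIRST {end}. Thus FOLLOW(S) = {$, end, false, num}.
FOLLOW(F): in S→F N, F is followed by N with FIRST {epsilon, end, false, num}; in S→F N, the suffix after F is nullable, so FOLLOW(F) ⊇ FOLLOW(S) = {$, end, false, num}; in A→F S N, F is followed by S N with FIRST {epsilon, end, false, num}; in A→F S N, the suffix after F is nullable, so FOLLOW(F) ⊇ FOLLOW(A) = {$, end, false, num}. Thus FOLLOW(F) = {$, end, false, num}.
FOLLOW(A): in N→S end A, the suffix after A is empty, so FOLLOW(A) ⊇ FOLLOW(N) = {$, end, false, num}. Thus FOLLOW(A) = {$, end, false, num}.
FOLLOW(N): in S→F N, the suffix after N is empty, so FOLLOW(N) ⊇ FOLLOW(S) = {$, end, false, num}; in A→F S N, the suffix after N is empty, so FOLLOW(N) ⊇ FOLLOW(A) = {$, end, false, num}. Thus FOLLOW(N) = {$, end, false, num}.

{$, end, false, num}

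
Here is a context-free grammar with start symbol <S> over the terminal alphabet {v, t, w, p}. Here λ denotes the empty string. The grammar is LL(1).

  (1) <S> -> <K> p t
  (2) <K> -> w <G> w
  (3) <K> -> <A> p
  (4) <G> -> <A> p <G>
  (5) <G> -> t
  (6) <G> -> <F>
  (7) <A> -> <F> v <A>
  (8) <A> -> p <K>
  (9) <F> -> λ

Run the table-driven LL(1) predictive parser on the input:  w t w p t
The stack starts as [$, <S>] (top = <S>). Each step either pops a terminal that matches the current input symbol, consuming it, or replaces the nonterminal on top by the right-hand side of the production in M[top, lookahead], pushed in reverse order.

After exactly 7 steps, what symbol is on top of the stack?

t

     Stack          Input        Action
  1  $ <S>          w t w p t $  expand <S> -> <K> p t
  2  $ t p <K>      w t w p t $  expand <K> -> w <G> w
  3  $ t p w <G> w  w t w p t $  match w
  4  $ t p w <G>    t w p t $    expand <G> -> t
  5  $ t p w t      t w p t $    match t
  6  $ t p w        w p t $      match w
  7  $ t p          p t $        match p
Stack after step 7: $ t (top = t).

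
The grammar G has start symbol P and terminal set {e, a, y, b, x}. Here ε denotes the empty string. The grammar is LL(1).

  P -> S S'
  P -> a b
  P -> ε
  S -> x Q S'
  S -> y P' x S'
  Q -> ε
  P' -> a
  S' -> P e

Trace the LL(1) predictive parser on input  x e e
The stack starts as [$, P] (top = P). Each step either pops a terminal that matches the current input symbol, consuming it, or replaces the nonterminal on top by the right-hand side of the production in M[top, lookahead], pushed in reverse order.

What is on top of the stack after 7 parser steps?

S'

     Stack        Input    Action
  1  $ P          x e e $  expand P -> S S'
  2  $ S' S       x e e $  expand S -> x Q S'
  3  $ S' S' Q x  x e e $  match x
  4  $ S' S' Q    e e $    expand Q -> ε
  5  $ S' S'      e e $    expand S' -> P e
  6  $ S' e P     e e $    expand P -> ε
  7  $ S' e       e e $    match e
Stack after step 7: $ S' (top = S').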